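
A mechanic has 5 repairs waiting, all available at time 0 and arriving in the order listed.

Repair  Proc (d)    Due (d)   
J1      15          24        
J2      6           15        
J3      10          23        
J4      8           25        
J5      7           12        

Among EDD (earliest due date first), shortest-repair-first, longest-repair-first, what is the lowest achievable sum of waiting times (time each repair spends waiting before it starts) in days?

71

EDD (increasing due date): J5 J2 J3 J1 J4.
J5: waits 0, runs 0→7
J2: waits 7, runs 7→13
J3: waits 13, runs 13→23
J1: waits 23, runs 23→38
J4: waits 38, runs 38→46
Sum = 0+7+13+23+38 = 81.
SPT (increasing processing time): J2 J5 J4 J3 J1.
J2: waits 0, runs 0→6
J5: waits 6, runs 6→13
J4: waits 13, runs 13→21
J3: waits 21, runs 21→31
J1: waits 31, runs 31→46
Sum = 0+6+13+21+31 = 71.
LPT (decreasing processing time): J1 J3 J4 J5 J2.
J1: waits 0, runs 0→15
J3: waits 15, runs 15→25
J4: waits 25, runs 25→33
J5: waits 33, runs 33→40
J2: waits 40, runs 40→46
Sum = 0+15+25+33+40 = 113.
EDD 81, SPT 71, LPT 113 → minimum 71.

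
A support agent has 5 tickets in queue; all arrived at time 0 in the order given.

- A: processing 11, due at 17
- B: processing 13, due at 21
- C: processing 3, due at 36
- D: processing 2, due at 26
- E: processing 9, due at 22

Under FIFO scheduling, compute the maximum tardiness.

16

FIFO (arrival order): A B C D E.
A: 0→11, due 17, tardiness 0
B: 11→24, due 21, tardiness 3
C: 24→27, due 36, tardiness 0
D: 27→29, due 26, tardiness 3
E: 29→38, due 22, tardiness 16
Maximum = 16.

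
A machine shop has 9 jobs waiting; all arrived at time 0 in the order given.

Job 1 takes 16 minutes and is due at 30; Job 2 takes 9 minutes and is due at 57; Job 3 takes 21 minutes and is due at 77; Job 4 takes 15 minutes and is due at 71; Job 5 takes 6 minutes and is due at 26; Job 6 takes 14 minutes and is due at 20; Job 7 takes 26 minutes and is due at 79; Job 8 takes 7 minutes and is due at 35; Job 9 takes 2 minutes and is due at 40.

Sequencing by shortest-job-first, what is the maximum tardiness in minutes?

39

SPT (increasing processing time): Job 9 Job 5 Job 8 Job 2 Job 6 Job 4 Job 1 Job 3 Job 7.
Job 9: 0→2, due 40, tardiness 0
Job 5: 2→8, due 26, tardiness 0
Job 8: 8→15, due 35, tardiness 0
Job 2: 15→24, due 57, tardiness 0
Job 6: 24→38, due 20, tardiness 18
Job 4: 38→53, due 71, tardiness 0
Job 1: 53→69, due 30, tardiness 39
Job 3: 69→90, due 77, tardiness 13
Job 7: 90→116, due 79, tardiness 37
Maximum = 39.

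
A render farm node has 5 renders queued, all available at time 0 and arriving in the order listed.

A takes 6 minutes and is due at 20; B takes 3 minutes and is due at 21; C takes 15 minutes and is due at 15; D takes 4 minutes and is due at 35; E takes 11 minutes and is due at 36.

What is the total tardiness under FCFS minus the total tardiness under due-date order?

5

FIFO (arrival order): A B C D E.
A: 0→6, due 20, tardiness 0
B: 6→9, due 21, tardiness 0
C: 9→24, due 15, tardiness 9
D: 24→28, due 35, tardiness 0
E: 28→39, due 36, tardiness 3
Sum = 0+0+9+0+3 = 12.
EDD (increasing due date): C A B D E.
C: 0→15, due 15, tardiness 0
A: 15→21, due 20, tardiness 1
B: 21→24, due 21, tardiness 3
D: 24→28, due 35, tardiness 0
E: 28→39, due 36, tardiness 3
Sum = 0+1+3+0+3 = 7.
Difference = 12 − 7 = 5.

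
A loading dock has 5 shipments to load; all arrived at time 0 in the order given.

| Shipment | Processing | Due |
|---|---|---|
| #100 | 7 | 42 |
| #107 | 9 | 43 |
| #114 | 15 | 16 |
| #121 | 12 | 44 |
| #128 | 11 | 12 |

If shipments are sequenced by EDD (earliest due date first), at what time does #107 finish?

42

EDD (increasing due date): #128 #114 #100 #107 #121.
#128: 0→11
#114: 11→26
#100: 26→33
#107: 33→42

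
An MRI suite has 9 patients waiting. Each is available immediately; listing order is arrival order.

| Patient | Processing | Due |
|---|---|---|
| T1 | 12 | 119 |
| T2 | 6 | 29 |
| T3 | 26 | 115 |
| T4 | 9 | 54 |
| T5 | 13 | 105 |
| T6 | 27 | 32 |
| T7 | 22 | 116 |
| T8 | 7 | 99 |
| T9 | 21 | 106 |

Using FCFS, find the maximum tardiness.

FIFO (arrival order): T1 T2 T3 T4 T5 T6 T7 T8 T9.
T1: 0→12, due 119, tardiness 0
T2: 12→18, due 29, tardiness 0
T3: 18→44, due 115, tardiness 0
T4: 44→53, due 54, tardiness 0
T5: 53→66, due 105, tardiness 0
T6: 66→93, due 32, tardiness 61
T7: 93→115, due 116, tardiness 0
T8: 115→122, due 99, tardiness 23
T9: 122→143, due 106, tardiness 37
Maximum = 61.

61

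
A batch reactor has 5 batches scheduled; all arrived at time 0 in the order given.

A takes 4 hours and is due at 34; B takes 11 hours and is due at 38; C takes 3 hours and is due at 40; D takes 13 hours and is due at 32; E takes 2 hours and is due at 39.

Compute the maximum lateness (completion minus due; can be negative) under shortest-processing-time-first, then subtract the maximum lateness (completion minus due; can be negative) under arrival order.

SPT (increasing processing time): E C A B D.
E: 0→2, due 39, lateness -37
C: 2→5, due 40, lateness -35
A: 5→9, due 34, lateness -25
B: 9→20, due 38, lateness -18
D: 20→33, due 32, lateness 1
Maximum = 1.
FIFO (arrival order): A B C D E.
A: 0→4, due 34, lateness -30
B: 4→15, due 38, lateness -23
C: 15→18, due 40, lateness -22
D: 18→31, due 32, lateness -1
E: 31→33, due 39, lateness -6
Maximum = -1.
Difference = 1 − -1 = 2.

2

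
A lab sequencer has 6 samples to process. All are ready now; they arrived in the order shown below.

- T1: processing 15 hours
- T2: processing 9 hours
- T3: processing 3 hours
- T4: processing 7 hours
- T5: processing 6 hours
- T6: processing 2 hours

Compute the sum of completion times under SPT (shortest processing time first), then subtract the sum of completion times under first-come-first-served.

SPT (increasing processing time): T6 T3 T5 T4 T2 T1.
T6: 0→2
T3: 2→5
T5: 5→11
T4: 11→18
T2: 18→27
T1: 27→42
Sum = 2+5+11+18+27+42 = 105.
FIFO (arrival order): T1 T2 T3 T4 T5 T6.
T1: 0→15
T2: 15→24
T3: 24→27
T4: 27→34
T5: 34→40
T6: 40→42
Sum = 15+24+27+34+40+42 = 182.
Difference = 105 − 182 = -77.

-77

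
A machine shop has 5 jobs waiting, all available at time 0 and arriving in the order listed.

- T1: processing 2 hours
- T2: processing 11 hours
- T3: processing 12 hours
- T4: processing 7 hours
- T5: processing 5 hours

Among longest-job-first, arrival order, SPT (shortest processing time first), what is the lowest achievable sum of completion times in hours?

85

LPT (decreasing processing time): T3 T2 T4 T5 T1.
T3: 0→12
T2: 12→23
T4: 23→30
T5: 30→35
T1: 35→37
Sum = 12+23+30+35+37 = 137.
FIFO (arrival order): T1 T2 T3 T4 T5.
T1: 0→2
T2: 2→13
T3: 13→25
T4: 25→32
T5: 32→37
Sum = 2+13+25+32+37 = 109.
SPT (increasing processing time): T1 T5 T4 T2 T3.
T1: 0→2
T5: 2→7
T4: 7→14
T2: 14→25
T3: 25→37
Sum = 2+7+14+25+37 = 85.
LPT 137, FIFO 109, SPT 85 → minimum 85.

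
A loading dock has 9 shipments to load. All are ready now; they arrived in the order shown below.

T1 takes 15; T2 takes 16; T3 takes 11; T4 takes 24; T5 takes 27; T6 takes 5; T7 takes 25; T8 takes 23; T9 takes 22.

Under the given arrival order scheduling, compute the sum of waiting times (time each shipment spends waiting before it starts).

FIFO (arrival order): T1 T2 T3 T4 T5 T6 T7 T8 T9.
T1: waits 0, runs 0→15
T2: waits 15, runs 15→31
T3: waits 31, runs 31→42
T4: waits 42, runs 42→66
T5: waits 66, runs 66→93
T6: waits 93, runs 93→98
T7: waits 98, runs 98→123
T8: waits 123, runs 123→146
T9: waits 146, runs 146→168
Sum = 0+15+31+42+66+93+98+123+146 = 614.

614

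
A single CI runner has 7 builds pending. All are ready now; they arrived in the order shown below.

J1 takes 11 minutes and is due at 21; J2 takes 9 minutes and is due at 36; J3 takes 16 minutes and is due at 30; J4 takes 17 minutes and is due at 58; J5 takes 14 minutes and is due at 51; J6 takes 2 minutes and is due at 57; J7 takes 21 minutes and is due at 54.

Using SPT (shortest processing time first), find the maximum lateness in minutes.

36

SPT (increasing processing time): J6 J2 J1 J5 J3 J4 J7.
J6: 0→2, due 57, lateness -55
J2: 2→11, due 36, lateness -25
J1: 11→22, due 21, lateness 1
J5: 22→36, due 51, lateness -15
J3: 36→52, due 30, lateness 22
J4: 52→69, due 58, lateness 11
J7: 69→90, due 54, lateness 36
Maximum = 36.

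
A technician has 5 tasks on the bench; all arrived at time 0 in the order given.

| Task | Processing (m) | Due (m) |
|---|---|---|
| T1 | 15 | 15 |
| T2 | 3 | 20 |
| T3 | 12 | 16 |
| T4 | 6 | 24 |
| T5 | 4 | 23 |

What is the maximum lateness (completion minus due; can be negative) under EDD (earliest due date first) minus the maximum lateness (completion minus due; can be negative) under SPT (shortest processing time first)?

-9

EDD (increasing due date): T1 T3 T2 T5 T4.
T1: 0→15, due 15, lateness 0
T3: 15→27, due 16, lateness 11
T2: 27→30, due 20, lateness 10
T5: 30→34, due 23, lateness 11
T4: 34→40, due 24, lateness 16
Maximum = 16.
SPT (increasing processing time): T2 T5 T4 T3 T1.
T2: 0→3, due 20, lateness -17
T5: 3→7, due 23, lateness -16
T4: 7→13, due 24, lateness -11
T3: 13→25, due 16, lateness 9
T1: 25→40, due 15, lateness 25
Maximum = 25.
Difference = 16 − 25 = -9.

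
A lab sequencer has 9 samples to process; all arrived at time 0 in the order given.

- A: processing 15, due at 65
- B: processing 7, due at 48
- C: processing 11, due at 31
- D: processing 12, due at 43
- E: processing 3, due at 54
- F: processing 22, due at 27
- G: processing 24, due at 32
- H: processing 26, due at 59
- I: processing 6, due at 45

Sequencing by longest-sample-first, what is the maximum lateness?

LPT (decreasing processing time): H G F A D C B I E.
H: 0→26, due 59, lateness -33
G: 26→50, due 32, lateness 18
F: 50→72, due 27, lateness 45
A: 72→87, due 65, lateness 22
D: 87→99, due 43, lateness 56
C: 99→110, due 31, lateness 79
B: 110→117, due 48, lateness 69
I: 117→123, due 45, lateness 78
E: 123→126, due 54, lateness 72
Maximum = 79.

79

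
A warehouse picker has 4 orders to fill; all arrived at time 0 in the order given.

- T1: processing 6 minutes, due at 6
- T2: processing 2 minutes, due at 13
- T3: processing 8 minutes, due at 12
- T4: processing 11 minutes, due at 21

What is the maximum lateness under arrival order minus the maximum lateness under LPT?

-13

FIFO (arrival order): T1 T2 T3 T4.
T1: 0→6, due 6, lateness 0
T2: 6→8, due 13, lateness -5
T3: 8→16, due 12, lateness 4
T4: 16→27, due 21, lateness 6
Maximum = 6.
LPT (decreasing processing time): T4 T3 T1 T2.
T4: 0→11, due 21, lateness -10
T3: 11→19, due 12, lateness 7
T1: 19→25, due 6, lateness 19
T2: 25→27, due 13, lateness 14
Maximum = 19.
Difference = 6 − 19 = -13.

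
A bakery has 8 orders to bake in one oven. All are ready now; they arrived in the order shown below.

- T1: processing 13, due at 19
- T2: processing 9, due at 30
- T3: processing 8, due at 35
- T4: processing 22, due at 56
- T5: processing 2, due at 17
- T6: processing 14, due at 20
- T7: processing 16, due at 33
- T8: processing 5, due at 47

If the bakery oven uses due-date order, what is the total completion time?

EDD (increasing due date): T5 T1 T6 T2 T7 T3 T8 T4.
T5: 0→2
T1: 2→15
T6: 15→29
T2: 29→38
T7: 38→54
T3: 54→62
T8: 62→67
T4: 67→89
Sum = 2+15+29+38+54+62+67+89 = 356.

356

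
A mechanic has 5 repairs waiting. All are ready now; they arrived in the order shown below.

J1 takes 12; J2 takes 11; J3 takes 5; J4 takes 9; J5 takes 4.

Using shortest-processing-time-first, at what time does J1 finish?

41

SPT (increasing processing time): J5 J3 J4 J2 J1.
J5: 0→4
J3: 4→9
J4: 9→18
J2: 18→29
J1: 29→41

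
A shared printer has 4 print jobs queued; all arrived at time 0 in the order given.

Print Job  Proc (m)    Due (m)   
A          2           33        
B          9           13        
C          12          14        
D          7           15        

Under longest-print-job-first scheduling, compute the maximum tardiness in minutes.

13

LPT (decreasing processing time): C B D A.
C: 0→12, due 14, tardiness 0
B: 12→21, due 13, tardiness 8
D: 21→28, due 15, tardiness 13
A: 28→30, due 33, tardiness 0
Maximum = 13.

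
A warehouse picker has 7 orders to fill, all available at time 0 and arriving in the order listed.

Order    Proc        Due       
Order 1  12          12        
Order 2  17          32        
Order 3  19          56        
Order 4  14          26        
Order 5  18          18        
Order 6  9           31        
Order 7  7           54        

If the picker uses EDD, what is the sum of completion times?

EDD (increasing due date): Order 1 Order 5 Order 4 Order 6 Order 2 Order 7 Order 3.
Order 1: 0→12
Order 5: 12→30
Order 4: 30→44
Order 6: 44→53
Order 2: 53→70
Order 7: 70→77
Order 3: 77→96
Sum = 12+30+44+53+70+77+96 = 382.

382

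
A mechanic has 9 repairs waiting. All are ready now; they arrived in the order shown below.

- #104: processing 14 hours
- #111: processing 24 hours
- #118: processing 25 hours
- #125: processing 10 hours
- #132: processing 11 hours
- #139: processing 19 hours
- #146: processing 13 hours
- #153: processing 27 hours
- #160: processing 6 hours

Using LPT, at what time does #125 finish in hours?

143

LPT (decreasing processing time): #153 #118 #111 #139 #104 #146 #132 #125 #160.
#153: 0→27
#118: 27→52
#111: 52→76
#139: 76→95
#104: 95→109
#146: 109→122
#132: 122→133
#125: 133→143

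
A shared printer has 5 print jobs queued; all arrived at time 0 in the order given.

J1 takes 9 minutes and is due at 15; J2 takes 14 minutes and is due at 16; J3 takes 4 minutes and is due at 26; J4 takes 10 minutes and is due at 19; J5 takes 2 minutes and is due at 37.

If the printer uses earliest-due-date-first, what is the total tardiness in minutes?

EDD (increasing due date): J1 J2 J4 J3 J5.
J1: 0→9, due 15, tardiness 0
J2: 9→23, due 16, tardiness 7
J4: 23→33, due 19, tardiness 14
J3: 33→37, due 26, tardiness 11
J5: 37→39, due 37, tardiness 2
Sum = 0+7+14+11+2 = 34.

34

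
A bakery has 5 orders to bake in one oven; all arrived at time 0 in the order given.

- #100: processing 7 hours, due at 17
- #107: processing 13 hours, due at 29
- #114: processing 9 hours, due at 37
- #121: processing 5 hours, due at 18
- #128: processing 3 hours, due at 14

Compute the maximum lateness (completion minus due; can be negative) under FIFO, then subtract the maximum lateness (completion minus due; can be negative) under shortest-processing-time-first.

FIFO (arrival order): #100 #107 #114 #121 #128.
#100: 0→7, due 17, lateness -10
#107: 7→20, due 29, lateness -9
#114: 20→29, due 37, lateness -8
#121: 29→34, due 18, lateness 16
#128: 34→37, due 14, lateness 23
Maximum = 23.
SPT (increasing processing time): #128 #121 #100 #114 #107.
#128: 0→3, due 14, lateness -11
#121: 3→8, due 18, lateness -10
#100: 8→15, due 17, lateness -2
#114: 15→24, due 37, lateness -13
#107: 24→37, due 29, lateness 8
Maximum = 8.
Difference = 23 − 8 = 15.

15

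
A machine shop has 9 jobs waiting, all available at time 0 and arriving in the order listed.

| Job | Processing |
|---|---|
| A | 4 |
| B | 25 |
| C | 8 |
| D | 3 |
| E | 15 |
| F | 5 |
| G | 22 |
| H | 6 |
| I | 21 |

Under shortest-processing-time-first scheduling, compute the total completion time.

SPT (increasing processing time): D A F H C E I G B.
D: 0→3
A: 3→7
F: 7→12
H: 12→18
C: 18→26
E: 26→41
I: 41→62
G: 62→84
B: 84→109
Sum = 3+7+12+18+26+41+62+84+109 = 362.

362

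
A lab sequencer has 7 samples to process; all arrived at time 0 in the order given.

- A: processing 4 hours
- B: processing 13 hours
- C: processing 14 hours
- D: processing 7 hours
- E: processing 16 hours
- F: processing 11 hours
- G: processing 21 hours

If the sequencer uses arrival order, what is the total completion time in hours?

295

FIFO (arrival order): A B C D E F G.
A: 0→4
B: 4→17
C: 17→31
D: 31→38
E: 38→54
F: 54→65
G: 65→86
Sum = 4+17+31+38+54+65+86 = 295.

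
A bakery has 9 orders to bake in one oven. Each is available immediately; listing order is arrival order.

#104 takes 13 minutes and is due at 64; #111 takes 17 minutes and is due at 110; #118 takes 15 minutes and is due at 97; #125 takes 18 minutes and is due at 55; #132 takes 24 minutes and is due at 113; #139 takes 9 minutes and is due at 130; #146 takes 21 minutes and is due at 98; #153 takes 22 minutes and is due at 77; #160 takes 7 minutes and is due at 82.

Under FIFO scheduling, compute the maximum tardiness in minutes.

64

FIFO (arrival order): #104 #111 #118 #125 #132 #139 #146 #153 #160.
#104: 0→13, due 64, tardiness 0
#111: 13→30, due 110, tardiness 0
#118: 30→45, due 97, tardiness 0
#125: 45→63, due 55, tardiness 8
#132: 63→87, due 113, tardiness 0
#139: 87→96, due 130, tardiness 0
#146: 96→117, due 98, tardiness 19
#153: 117→139, due 77, tardiness 62
#160: 139→146, due 82, tardiness 64
Maximum = 64.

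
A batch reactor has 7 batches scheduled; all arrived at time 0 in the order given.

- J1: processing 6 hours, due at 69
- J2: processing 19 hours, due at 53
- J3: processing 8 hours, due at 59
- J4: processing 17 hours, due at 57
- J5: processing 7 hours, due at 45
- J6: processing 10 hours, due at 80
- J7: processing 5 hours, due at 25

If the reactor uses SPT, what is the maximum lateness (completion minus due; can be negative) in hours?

19

SPT (increasing processing time): J7 J1 J5 J3 J6 J4 J2.
J7: 0→5, due 25, lateness -20
J1: 5→11, due 69, lateness -58
J5: 11→18, due 45, lateness -27
J3: 18→26, due 59, lateness -33
J6: 26→36, due 80, lateness -44
J4: 36→53, due 57, lateness -4
J2: 53→72, due 53, lateness 19
Maximum = 19.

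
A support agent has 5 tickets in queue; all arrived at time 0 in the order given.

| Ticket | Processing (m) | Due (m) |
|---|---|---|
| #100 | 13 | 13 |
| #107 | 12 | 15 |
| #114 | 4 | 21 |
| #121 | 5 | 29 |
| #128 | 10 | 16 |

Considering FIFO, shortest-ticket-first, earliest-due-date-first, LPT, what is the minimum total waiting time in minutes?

63

FIFO (arrival order): #100 #107 #114 #121 #128.
#100: waits 0, runs 0→13
#107: waits 13, runs 13→25
#114: waits 25, runs 25→29
#121: waits 29, runs 29→34
#128: waits 34, runs 34→44
Sum = 0+13+25+29+34 = 101.
SPT (increasing processing time): #114 #121 #128 #107 #100.
#114: waits 0, runs 0→4
#121: waits 4, runs 4→9
#128: waits 9, runs 9→19
#107: waits 19, runs 19→31
#100: waits 31, runs 31→44
Sum = 0+4+9+19+31 = 63.
EDD (increasing due date): #100 #107 #128 #114 #121.
#100: waits 0, runs 0→13
#107: waits 13, runs 13→25
#128: waits 25, runs 25→35
#114: waits 35, runs 35→39
#121: waits 39, runs 39→44
Sum = 0+13+25+35+39 = 112.
LPT (decreasing processing time): #100 #107 #128 #121 #114.
#100: waits 0, runs 0→13
#107: waits 13, runs 13→25
#128: waits 25, runs 25→35
#121: waits 35, runs 35→40
#114: waits 40, runs 40→44
Sum = 0+13+25+35+40 = 113.
FIFO 101, SPT 63, EDD 112, LPT 113 → minimum 63.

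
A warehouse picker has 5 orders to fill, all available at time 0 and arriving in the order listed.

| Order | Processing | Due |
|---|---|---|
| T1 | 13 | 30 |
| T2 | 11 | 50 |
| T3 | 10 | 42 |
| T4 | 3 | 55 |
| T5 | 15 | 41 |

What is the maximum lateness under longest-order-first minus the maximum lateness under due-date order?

LPT (decreasing processing time): T5 T1 T2 T3 T4.
T5: 0→15, due 41, lateness -26
T1: 15→28, due 30, lateness -2
T2: 28→39, due 50, lateness -11
T3: 39→49, due 42, lateness 7
T4: 49→52, due 55, lateness -3
Maximum = 7.
EDD (increasing due date): T1 T5 T3 T2 T4.
T1: 0→13, due 30, lateness -17
T5: 13→28, due 41, lateness -13
T3: 28→38, due 42, lateness -4
T2: 38→49, due 50, lateness -1
T4: 49→52, due 55, lateness -3
Maximum = -1.
Difference = 7 − -1 = 8.

8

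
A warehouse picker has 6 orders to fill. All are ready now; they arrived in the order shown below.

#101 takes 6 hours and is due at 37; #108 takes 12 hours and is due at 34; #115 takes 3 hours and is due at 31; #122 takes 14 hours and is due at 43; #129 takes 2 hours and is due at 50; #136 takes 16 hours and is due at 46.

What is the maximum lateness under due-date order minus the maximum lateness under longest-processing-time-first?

-15

EDD (increasing due date): #115 #108 #101 #122 #136 #129.
#115: 0→3, due 31, lateness -28
#108: 3→15, due 34, lateness -19
#101: 15→21, due 37, lateness -16
#122: 21→35, due 43, lateness -8
#136: 35→51, due 46, lateness 5
#129: 51→53, due 50, lateness 3
Maximum = 5.
LPT (decreasing processing time): #136 #122 #108 #101 #115 #129.
#136: 0→16, due 46, lateness -30
#122: 16→30, due 43, lateness -13
#108: 30→42, due 34, lateness 8
#101: 42→48, due 37, lateness 11
#115: 48→51, due 31, lateness 20
#129: 51→53, due 50, lateness 3
Maximum = 20.
Difference = 5 − 20 = -15.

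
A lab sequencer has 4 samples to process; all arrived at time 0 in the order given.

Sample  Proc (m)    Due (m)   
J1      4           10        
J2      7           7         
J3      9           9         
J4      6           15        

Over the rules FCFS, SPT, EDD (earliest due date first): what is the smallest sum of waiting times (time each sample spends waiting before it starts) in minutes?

31

FIFO (arrival order): J1 J2 J3 J4.
J1: waits 0, runs 0→4
J2: waits 4, runs 4→11
J3: waits 11, runs 11→20
J4: waits 20, runs 20→26
Sum = 0+4+11+20 = 35.
SPT (increasing processing time): J1 J4 J2 J3.
J1: waits 0, runs 0→4
J4: waits 4, runs 4→10
J2: waits 10, runs 10→17
J3: waits 17, runs 17→26
Sum = 0+4+10+17 = 31.
EDD (increasing due date): J2 J3 J1 J4.
J2: waits 0, runs 0→7
J3: waits 7, runs 7→16
J1: waits 16, runs 16→20
J4: waits 20, runs 20→26
Sum = 0+7+16+20 = 43.
FIFO 35, SPT 31, EDD 43 → minimum 31.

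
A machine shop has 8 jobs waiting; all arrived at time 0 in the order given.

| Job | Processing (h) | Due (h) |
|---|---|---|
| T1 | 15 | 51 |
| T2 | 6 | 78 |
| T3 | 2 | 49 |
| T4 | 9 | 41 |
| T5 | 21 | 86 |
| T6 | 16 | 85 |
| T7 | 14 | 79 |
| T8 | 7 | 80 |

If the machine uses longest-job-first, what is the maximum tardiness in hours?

41

LPT (decreasing processing time): T5 T6 T1 T7 T4 T8 T2 T3.
T5: 0→21, due 86, tardiness 0
T6: 21→37, due 85, tardiness 0
T1: 37→52, due 51, tardiness 1
T7: 52→66, due 79, tardiness 0
T4: 66→75, due 41, tardiness 34
T8: 75→82, due 80, tardiness 2
T2: 82→88, due 78, tardiness 10
T3: 88→90, due 49, tardiness 41
Maximum = 41.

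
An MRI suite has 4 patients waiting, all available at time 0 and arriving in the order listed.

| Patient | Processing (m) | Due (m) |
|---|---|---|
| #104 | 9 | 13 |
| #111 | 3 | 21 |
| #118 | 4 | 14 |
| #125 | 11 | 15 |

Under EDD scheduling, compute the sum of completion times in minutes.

73

EDD (increasing due date): #104 #118 #125 #111.
#104: 0→9
#118: 9→13
#125: 13→24
#111: 24→27
Sum = 9+13+24+27 = 73.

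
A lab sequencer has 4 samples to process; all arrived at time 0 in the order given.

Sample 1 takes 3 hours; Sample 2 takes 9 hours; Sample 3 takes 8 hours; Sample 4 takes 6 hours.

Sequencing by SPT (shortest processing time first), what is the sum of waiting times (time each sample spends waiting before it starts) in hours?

SPT (increasing processing time): Sample 1 Sample 4 Sample 3 Sample 2.
Sample 1: waits 0, runs 0→3
Sample 4: waits 3, runs 3→9
Sample 3: waits 9, runs 9→17
Sample 2: waits 17, runs 17→26
Sum = 0+3+9+17 = 29.

29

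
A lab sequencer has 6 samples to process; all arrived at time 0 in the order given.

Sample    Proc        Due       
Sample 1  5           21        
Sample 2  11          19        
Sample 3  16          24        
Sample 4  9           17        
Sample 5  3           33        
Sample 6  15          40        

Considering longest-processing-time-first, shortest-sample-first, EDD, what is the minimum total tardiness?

47

LPT (decreasing processing time): Sample 3 Sample 6 Sample 2 Sample 4 Sample 1 Sample 5.
Sample 3: 0→16, due 24, tardiness 0
Sample 6: 16→31, due 40, tardiness 0
Sample 2: 31→42, due 19, tardiness 23
Sample 4: 42→51, due 17, tardiness 34
Sample 1: 51→56, due 21, tardiness 35
Sample 5: 56→59, due 33, tardiness 26
Sum = 0+0+23+34+35+26 = 118.
SPT (increasing processing time): Sample 5 Sample 1 Sample 4 Sample 2 Sample 6 Sample 3.
Sample 5: 0→3, due 33, tardiness 0
Sample 1: 3→8, due 21, tardiness 0
Sample 4: 8→17, due 17, tardiness 0
Sample 2: 17→28, due 19, tardiness 9
Sample 6: 28→43, due 40, tardiness 3
Sample 3: 43→59, due 24, tardiness 35
Sum = 0+0+0+9+3+35 = 47.
EDD (increasing due date): Sample 4 Sample 2 Sample 1 Sample 3 Sample 5 Sample 6.
Sample 4: 0→9, due 17, tardiness 0
Sample 2: 9→20, due 19, tardiness 1
Sample 1: 20→25, due 21, tardiness 4
Sample 3: 25→41, due 24, tardiness 17
Sample 5: 41→44, due 33, tardiness 11
Sample 6: 44→59, due 40, tardiness 19
Sum = 0+1+4+17+11+19 = 52.
LPT 118, SPT 47, EDD 52 → minimum 47.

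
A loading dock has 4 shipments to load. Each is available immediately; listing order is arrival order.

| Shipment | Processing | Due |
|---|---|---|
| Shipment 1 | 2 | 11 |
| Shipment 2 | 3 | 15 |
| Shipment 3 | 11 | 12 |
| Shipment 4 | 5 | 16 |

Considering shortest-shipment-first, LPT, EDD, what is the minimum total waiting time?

17

SPT (increasing processing time): Shipment 1 Shipment 2 Shipment 4 Shipment 3.
Shipment 1: waits 0, runs 0→2
Shipment 2: waits 2, runs 2→5
Shipment 4: waits 5, runs 5→10
Shipment 3: waits 10, runs 10→21
Sum = 0+2+5+10 = 17.
LPT (decreasing processing time): Shipment 3 Shipment 4 Shipment 2 Shipment 1.
Shipment 3: waits 0, runs 0→11
Shipment 4: waits 11, runs 11→16
Shipment 2: waits 16, runs 16→19
Shipment 1: waits 19, runs 19→21
Sum = 0+11+16+19 = 46.
EDD (increasing due date): Shipment 1 Shipment 3 Shipment 2 Shipment 4.
Shipment 1: waits 0, runs 0→2
Shipment 3: waits 2, runs 2→13
Shipment 2: waits 13, runs 13→16
Shipment 4: waits 16, runs 16→21
Sum = 0+2+13+16 = 31.
SPT 17, LPT 46, EDD 31 → minimum 17.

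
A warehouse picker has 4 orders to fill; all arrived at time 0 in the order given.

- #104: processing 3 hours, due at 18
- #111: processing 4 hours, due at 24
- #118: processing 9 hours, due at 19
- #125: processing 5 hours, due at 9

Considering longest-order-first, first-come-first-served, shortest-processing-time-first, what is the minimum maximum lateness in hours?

LPT (decreasing processing time): #118 #125 #111 #104.
#118: 0→9, due 19, lateness -10
#125: 9→14, due 9, lateness 5
#111: 14→18, due 24, lateness -6
#104: 18→21, due 18, lateness 3
Maximum = 5.
FIFO (arrival order): #104 #111 #118 #125.
#104: 0→3, due 18, lateness -15
#111: 3→7, due 24, lateness -17
#118: 7→16, due 19, lateness -3
#125: 16→21, due 9, lateness 12
Maximum = 12.
SPT (increasing processing time): #104 #111 #125 #118.
#104: 0→3, due 18, lateness -15
#111: 3→7, due 24, lateness -17
#125: 7→12, due 9, lateness 3
#118: 12→21, due 19, lateness 2
Maximum = 3.
LPT 5, FIFO 12, SPT 3 → minimum 3.

3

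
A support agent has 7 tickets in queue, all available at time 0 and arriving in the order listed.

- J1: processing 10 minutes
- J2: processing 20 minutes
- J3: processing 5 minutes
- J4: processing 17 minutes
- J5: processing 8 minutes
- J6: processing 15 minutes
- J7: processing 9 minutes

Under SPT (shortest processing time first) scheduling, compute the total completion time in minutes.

267

SPT (increasing processing time): J3 J5 J7 J1 J6 J4 J2.
J3: 0→5
J5: 5→13
J7: 13→22
J1: 22→32
J6: 32→47
J4: 47→64
J2: 64→84
Sum = 5+13+22+32+47+64+84 = 267.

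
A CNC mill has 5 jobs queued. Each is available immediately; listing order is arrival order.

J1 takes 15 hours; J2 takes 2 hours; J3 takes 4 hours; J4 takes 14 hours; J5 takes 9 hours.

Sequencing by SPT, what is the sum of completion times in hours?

SPT (increasing processing time): J2 J3 J5 J4 J1.
J2: 0→2
J3: 2→6
J5: 6→15
J4: 15→29
J1: 29→44
Sum = 2+6+15+29+44 = 96.

96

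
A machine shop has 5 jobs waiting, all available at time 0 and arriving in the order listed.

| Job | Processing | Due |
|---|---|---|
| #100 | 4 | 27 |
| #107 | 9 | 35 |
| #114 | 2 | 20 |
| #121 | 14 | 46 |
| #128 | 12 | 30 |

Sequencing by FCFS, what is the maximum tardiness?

11

FIFO (arrival order): #100 #107 #114 #121 #128.
#100: 0→4, due 27, tardiness 0
#107: 4→13, due 35, tardiness 0
#114: 13→15, due 20, tardiness 0
#121: 15→29, due 46, tardiness 0
#128: 29→41, due 30, tardiness 11
Maximum = 11.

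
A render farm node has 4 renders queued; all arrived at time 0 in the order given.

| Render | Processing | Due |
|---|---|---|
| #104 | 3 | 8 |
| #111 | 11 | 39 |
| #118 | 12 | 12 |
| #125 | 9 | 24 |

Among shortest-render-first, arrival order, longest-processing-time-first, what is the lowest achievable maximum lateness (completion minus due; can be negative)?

14

SPT (increasing processing time): #104 #125 #111 #118.
#104: 0→3, due 8, lateness -5
#125: 3→12, due 24, lateness -12
#111: 12→23, due 39, lateness -16
#118: 23→35, due 12, lateness 23
Maximum = 23.
FIFO (arrival order): #104 #111 #118 #125.
#104: 0→3, due 8, lateness -5
#111: 3→14, due 39, lateness -25
#118: 14→26, due 12, lateness 14
#125: 26→35, due 24, lateness 11
Maximum = 14.
LPT (decreasing processing time): #118 #111 #125 #104.
#118: 0→12, due 12, lateness 0
#111: 12→23, due 39, lateness -16
#125: 23→32, due 24, lateness 8
#104: 32→35, due 8, lateness 27
Maximum = 27.
SPT 23, FIFO 14, LPT 27 → minimum 14.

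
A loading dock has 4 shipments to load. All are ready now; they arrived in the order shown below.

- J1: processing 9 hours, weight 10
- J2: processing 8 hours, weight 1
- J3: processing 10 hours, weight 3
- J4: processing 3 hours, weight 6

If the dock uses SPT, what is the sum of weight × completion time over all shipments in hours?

SPT (increasing processing time): J4 J2 J1 J3.
J4: finishes 3, weight 6, w·C = 18
J2: finishes 11, weight 1, w·C = 11
J1: finishes 20, weight 10, w·C = 200
J3: finishes 30, weight 3, w·C = 90
Sum = 18+11+200+90 = 319.

319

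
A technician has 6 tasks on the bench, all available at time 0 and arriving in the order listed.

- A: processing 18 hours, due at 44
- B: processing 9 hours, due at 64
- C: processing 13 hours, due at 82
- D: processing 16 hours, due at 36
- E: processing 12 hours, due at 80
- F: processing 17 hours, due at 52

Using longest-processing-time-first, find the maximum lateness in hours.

LPT (decreasing processing time): A F D C E B.
A: 0→18, due 44, lateness -26
F: 18→35, due 52, lateness -17
D: 35→51, due 36, lateness 15
C: 51→64, due 82, lateness -18
E: 64→76, due 80, lateness -4
B: 76→85, due 64, lateness 21
Maximum = 21.

21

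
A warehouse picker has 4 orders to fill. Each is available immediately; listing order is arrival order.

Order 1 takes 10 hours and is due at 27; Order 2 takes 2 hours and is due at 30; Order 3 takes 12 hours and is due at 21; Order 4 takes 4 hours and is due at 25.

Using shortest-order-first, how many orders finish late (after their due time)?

1

SPT (increasing processing time): Order 2 Order 4 Order 1 Order 3.
Order 2: 0→2, due 30, tardiness 0
Order 4: 2→6, due 25, tardiness 0
Order 1: 6→16, due 27, tardiness 0
Order 3: 16→28, due 21, tardiness 7
Late orders: 1.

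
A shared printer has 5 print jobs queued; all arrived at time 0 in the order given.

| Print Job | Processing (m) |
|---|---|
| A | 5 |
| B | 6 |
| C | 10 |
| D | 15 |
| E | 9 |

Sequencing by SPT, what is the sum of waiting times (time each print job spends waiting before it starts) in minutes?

SPT (increasing processing time): A B E C D.
A: waits 0, runs 0→5
B: waits 5, runs 5→11
E: waits 11, runs 11→20
C: waits 20, runs 20→30
D: waits 30, runs 30→45
Sum = 0+5+11+20+30 = 66.

66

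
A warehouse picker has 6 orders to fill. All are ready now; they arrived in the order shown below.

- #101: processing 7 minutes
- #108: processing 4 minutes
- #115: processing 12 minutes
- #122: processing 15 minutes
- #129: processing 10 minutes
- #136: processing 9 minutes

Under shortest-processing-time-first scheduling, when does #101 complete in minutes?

11

SPT (increasing processing time): #108 #101 #136 #129 #115 #122.
#108: 0→4
#101: 4→11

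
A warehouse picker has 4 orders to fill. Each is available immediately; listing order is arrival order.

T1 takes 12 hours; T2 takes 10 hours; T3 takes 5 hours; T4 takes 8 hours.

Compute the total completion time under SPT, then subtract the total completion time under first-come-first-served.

SPT (increasing processing time): T3 T4 T2 T1.
T3: 0→5
T4: 5→13
T2: 13→23
T1: 23→35
Sum = 5+13+23+35 = 76.
FIFO (arrival order): T1 T2 T3 T4.
T1: 0→12
T2: 12→22
T3: 22→27
T4: 27→35
Sum = 12+22+27+35 = 96.
Difference = 76 − 96 = -20.

-20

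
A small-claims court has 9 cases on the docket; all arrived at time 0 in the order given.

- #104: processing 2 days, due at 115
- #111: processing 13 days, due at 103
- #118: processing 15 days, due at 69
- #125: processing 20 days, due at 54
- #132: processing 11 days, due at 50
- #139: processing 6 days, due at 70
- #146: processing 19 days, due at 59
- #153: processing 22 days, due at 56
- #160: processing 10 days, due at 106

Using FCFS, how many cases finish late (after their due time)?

4

FIFO (arrival order): #104 #111 #118 #125 #132 #139 #146 #153 #160.
#104: 0→2, due 115, tardiness 0
#111: 2→15, due 103, tardiness 0
#118: 15→30, due 69, tardiness 0
#125: 30→50, due 54, tardiness 0
#132: 50→61, due 50, tardiness 11
#139: 61→67, due 70, tardiness 0
#146: 67→86, due 59, tardiness 27
#153: 86→108, due 56, tardiness 52
#160: 108→118, due 106, tardiness 12
Late cases: 4.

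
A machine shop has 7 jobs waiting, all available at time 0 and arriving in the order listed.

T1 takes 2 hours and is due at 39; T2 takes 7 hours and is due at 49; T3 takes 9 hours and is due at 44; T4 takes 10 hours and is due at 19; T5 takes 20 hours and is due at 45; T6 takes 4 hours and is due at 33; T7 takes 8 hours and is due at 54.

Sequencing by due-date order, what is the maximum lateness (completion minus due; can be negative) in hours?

EDD (increasing due date): T4 T6 T1 T3 T5 T2 T7.
T4: 0→10, due 19, lateness -9
T6: 10→14, due 33, lateness -19
T1: 14→16, due 39, lateness -23
T3: 16→25, due 44, lateness -19
T5: 25→45, due 45, lateness 0
T2: 45→52, due 49, lateness 3
T7: 52→60, due 54, lateness 6
Maximum = 6.

6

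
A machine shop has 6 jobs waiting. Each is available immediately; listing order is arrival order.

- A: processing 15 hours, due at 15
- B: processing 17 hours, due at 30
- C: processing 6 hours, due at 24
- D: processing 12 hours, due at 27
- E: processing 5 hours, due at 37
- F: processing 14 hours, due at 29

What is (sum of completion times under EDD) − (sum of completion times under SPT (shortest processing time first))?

52

EDD (increasing due date): A C D F B E.
A: 0→15
C: 15→21
D: 21→33
F: 33→47
B: 47→64
E: 64→69
Sum = 15+21+33+47+64+69 = 249.
SPT (increasing processing time): E C D F A B.
E: 0→5
C: 5→11
D: 11→23
F: 23→37
A: 37→52
B: 52→69
Sum = 5+11+23+37+52+69 = 197.
Difference = 249 − 197 = 52.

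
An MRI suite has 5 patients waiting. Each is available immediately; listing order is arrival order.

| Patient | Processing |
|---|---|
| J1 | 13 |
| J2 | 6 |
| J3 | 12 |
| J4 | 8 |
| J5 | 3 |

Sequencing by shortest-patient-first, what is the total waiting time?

SPT (increasing processing time): J5 J2 J4 J3 J1.
J5: waits 0, runs 0→3
J2: waits 3, runs 3→9
J4: waits 9, runs 9→17
J3: waits 17, runs 17→29
J1: waits 29, runs 29→42
Sum = 0+3+9+17+29 = 58.

58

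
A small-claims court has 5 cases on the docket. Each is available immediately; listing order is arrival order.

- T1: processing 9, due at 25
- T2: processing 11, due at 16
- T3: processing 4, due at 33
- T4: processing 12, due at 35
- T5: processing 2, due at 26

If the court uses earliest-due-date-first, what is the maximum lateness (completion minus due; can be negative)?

EDD (increasing due date): T2 T1 T5 T3 T4.
T2: 0→11, due 16, lateness -5
T1: 11→20, due 25, lateness -5
T5: 20→22, due 26, lateness -4
T3: 22→26, due 33, lateness -7
T4: 26→38, due 35, lateness 3
Maximum = 3.

3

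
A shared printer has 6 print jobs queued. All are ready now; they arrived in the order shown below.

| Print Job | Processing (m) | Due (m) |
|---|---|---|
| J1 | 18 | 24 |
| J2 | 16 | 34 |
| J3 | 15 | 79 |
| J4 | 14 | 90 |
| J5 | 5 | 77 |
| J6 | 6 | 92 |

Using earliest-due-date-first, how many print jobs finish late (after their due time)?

0

EDD (increasing due date): J1 J2 J5 J3 J4 J6.
J1: 0→18, due 24, tardiness 0
J2: 18→34, due 34, tardiness 0
J5: 34→39, due 77, tardiness 0
J3: 39→54, due 79, tardiness 0
J4: 54→68, due 90, tardiness 0
J6: 68→74, due 92, tardiness 0
Late print jobs: 0.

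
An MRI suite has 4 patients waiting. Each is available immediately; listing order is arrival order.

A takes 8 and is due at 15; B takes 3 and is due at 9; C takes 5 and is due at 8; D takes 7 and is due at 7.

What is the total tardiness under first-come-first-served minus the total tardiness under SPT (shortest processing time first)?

FIFO (arrival order): A B C D.
A: 0→8, due 15, tardiness 0
B: 8→11, due 9, tardiness 2
C: 11→16, due 8, tardiness 8
D: 16→23, due 7, tardiness 16
Sum = 0+2+8+16 = 26.
SPT (increasing processing time): B C D A.
B: 0→3, due 9, tardiness 0
C: 3→8, due 8, tardiness 0
D: 8→15, due 7, tardiness 8
A: 15→23, due 15, tardiness 8
Sum = 0+0+8+8 = 16.
Difference = 26 − 16 = 10.

10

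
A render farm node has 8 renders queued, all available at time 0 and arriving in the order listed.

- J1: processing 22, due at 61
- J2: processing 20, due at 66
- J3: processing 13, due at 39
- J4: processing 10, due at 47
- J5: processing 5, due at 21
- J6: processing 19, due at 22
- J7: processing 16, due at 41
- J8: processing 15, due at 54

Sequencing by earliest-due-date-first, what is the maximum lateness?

54

EDD (increasing due date): J5 J6 J3 J7 J4 J8 J1 J2.
J5: 0→5, due 21, lateness -16
J6: 5→24, due 22, lateness 2
J3: 24→37, due 39, lateness -2
J7: 37→53, due 41, lateness 12
J4: 53→63, due 47, lateness 16
J8: 63→78, due 54, lateness 24
J1: 78→100, due 61, lateness 39
J2: 100→120, due 66, lateness 54
Maximum = 54.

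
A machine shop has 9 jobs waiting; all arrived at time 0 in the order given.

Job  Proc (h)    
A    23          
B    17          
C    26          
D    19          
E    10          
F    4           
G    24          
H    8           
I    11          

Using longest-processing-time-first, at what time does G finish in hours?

50

LPT (decreasing processing time): C G A D B I E H F.
C: 0→26
G: 26→50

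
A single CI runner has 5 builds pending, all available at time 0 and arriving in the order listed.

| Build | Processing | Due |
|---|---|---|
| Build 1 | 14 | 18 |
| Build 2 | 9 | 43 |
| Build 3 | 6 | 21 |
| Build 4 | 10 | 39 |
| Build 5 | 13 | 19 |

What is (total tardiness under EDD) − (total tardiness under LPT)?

-9

EDD (increasing due date): Build 1 Build 5 Build 3 Build 4 Build 2.
Build 1: 0→14, due 18, tardiness 0
Build 5: 14→27, due 19, tardiness 8
Build 3: 27→33, due 21, tardiness 12
Build 4: 33→43, due 39, tardiness 4
Build 2: 43→52, due 43, tardiness 9
Sum = 0+8+12+4+9 = 33.
LPT (decreasing processing time): Build 1 Build 5 Build 4 Build 2 Build 3.
Build 1: 0→14, due 18, tardiness 0
Build 5: 14→27, due 19, tardiness 8
Build 4: 27→37, due 39, tardiness 0
Build 2: 37→46, due 43, tardiness 3
Build 3: 46→52, due 21, tardiness 31
Sum = 0+8+0+3+31 = 42.
Difference = 33 − 42 = -9.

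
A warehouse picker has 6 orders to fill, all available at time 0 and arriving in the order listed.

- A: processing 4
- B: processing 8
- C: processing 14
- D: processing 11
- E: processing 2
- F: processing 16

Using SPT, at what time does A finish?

SPT (increasing processing time): E A B D C F.
E: 0→2
A: 2→6

6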